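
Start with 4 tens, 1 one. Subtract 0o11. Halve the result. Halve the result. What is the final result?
Convert 4 tens, 1 one (place-value notation) → 4×10 + 1 = 41 (decimal)
Start: 41
Convert 0o11 (octal) → 1×8 + 1 = 9 (decimal)
41 - 9 = 32
32 ÷ 2 = 16
16 ÷ 2 = 8
8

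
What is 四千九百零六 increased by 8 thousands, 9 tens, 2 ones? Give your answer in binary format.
Convert 四千九百零六 (Chinese numeral) → 4×1000 + 9×100 + 6 = 4906 (decimal)
Convert 8 thousands, 9 tens, 2 ones (place-value notation) → 8×1000 + 9×10 + 2 = 8092 (decimal)
Compute 4906 + 8092 = 12998
Convert 12998 (decimal) → 12998 = 8192 + 4096 + 512 + 128 + 64 + 4 + 2 → 0b11001011000110 (binary)
0b11001011000110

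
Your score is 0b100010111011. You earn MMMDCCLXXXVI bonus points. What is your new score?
Convert 0b100010111011 (binary) → 2048 + 128 + 32 + 16 + 8 + 2 + 1 = 2235 (decimal)
Convert MMMDCCLXXXVI (Roman numeral) → 1000 + 1000 + 1000 + 500 + 100 + 100 + 50 + 10 + 10 + 10 + 5 + 1 = 3786 (decimal)
Compute 2235 + 3786 = 6021
6021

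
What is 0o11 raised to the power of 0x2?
Convert 0o11 (octal) → 1×8 + 1 = 9 (decimal)
Convert 0x2 (hexadecimal) → 2 (decimal)
Compute 9 ^ 2 = 81
81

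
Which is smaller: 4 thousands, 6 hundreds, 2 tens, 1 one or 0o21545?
Convert 4 thousands, 6 hundreds, 2 tens, 1 one (place-value notation) → 4×1000 + 6×100 + 2×10 + 1 = 4621 (decimal)
Convert 0o21545 (octal) → 2×4096 + 1×512 + 5×64 + 4×8 + 5 = 9061 (decimal)
Compare 4621 vs 9061: smaller = 4621
4621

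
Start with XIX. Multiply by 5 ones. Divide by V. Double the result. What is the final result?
Convert XIX (Roman numeral) → 10 + 9 = 19 (decimal)
Start: 19
Convert 5 ones (place-value notation) → 5 (decimal)
19 × 5 = 95
Convert V (Roman numeral) → 5 (decimal)
95 ÷ 5 = 19
19 × 2 = 38
38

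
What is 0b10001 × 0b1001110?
Convert 0b10001 (binary) → 16 + 1 = 17 (decimal)
Convert 0b1001110 (binary) → 64 + 8 + 4 + 2 = 78 (decimal)
Compute 17 × 78 = 1326
1326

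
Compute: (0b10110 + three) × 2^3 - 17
Convert 0b10110 (binary) → 16 + 4 + 2 = 22 (decimal)
Convert three (English words) → 3 (decimal)
Convert 2^3 (power) → 8 (decimal)
Expression in decimal: (22 + 3) × 8 - 17
Parentheses first: 22 + 3 = 25
Multiply: 25 × 8 = 200
Subtract: 200 - 17 = 183
183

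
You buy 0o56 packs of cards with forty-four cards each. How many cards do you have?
Convert forty-four (English words) → 44 (decimal)
Convert 0o56 (octal) → 5×8 + 6 = 46 (decimal)
Compute 44 × 46 = 2024
2024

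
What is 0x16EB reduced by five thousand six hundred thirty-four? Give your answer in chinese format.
Convert 0x16EB (hexadecimal) → 1×4096 + 6×256 + 14×16 + 11 = 5867 (decimal)
Convert five thousand six hundred thirty-four (English words) → 5×1000 + 6×100 + 34 = 5634 (decimal)
Compute 5867 - 5634 = 233
Convert 233 (decimal) → 233 = 2×100 + 3×10 + 3 → 二百三十三 (Chinese numeral)
二百三十三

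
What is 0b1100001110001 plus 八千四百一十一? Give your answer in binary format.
Convert 0b1100001110001 (binary) → 4096 + 2048 + 64 + 32 + 16 + 1 = 6257 (decimal)
Convert 八千四百一十一 (Chinese numeral) → 8×1000 + 4×100 + 1×10 + 1 = 8411 (decimal)
Compute 6257 + 8411 = 14668
Convert 14668 (decimal) → 14668 = 8192 + 4096 + 2048 + 256 + 64 + 8 + 4 → 0b11100101001100 (binary)
0b11100101001100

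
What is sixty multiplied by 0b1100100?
Convert sixty (English words) → 60 (decimal)
Convert 0b1100100 (binary) → 64 + 32 + 4 = 100 (decimal)
Compute 60 × 100 = 6000
6000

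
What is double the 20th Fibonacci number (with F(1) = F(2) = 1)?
The 20th Fibonacci number (with F(1) = F(2) = 1) = 6765
Compute 6765 × 2 = 13530
13530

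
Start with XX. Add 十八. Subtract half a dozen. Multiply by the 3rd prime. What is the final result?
Convert XX (Roman numeral) → 10 + 10 = 20 (decimal)
Start: 20
Convert 十八 (Chinese numeral) → 1×10 + 8 = 18 (decimal)
20 + 18 = 38
Convert half a dozen (colloquial) → 6 (decimal)
38 - 6 = 32
Convert the 3rd prime (prime index) → 5 (decimal)
32 × 5 = 160
160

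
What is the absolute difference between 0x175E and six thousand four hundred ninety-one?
Convert 0x175E (hexadecimal) → 1×4096 + 7×256 + 5×16 + 14 = 5982 (decimal)
Convert six thousand four hundred ninety-one (English words) → 6×1000 + 4×100 + 91 = 6491 (decimal)
Compute |5982 - 6491| = 509
509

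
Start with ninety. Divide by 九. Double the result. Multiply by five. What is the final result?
Convert ninety (English words) → 90 (decimal)
Start: 90
Convert 九 (Chinese numeral) → 9 (decimal)
90 ÷ 9 = 10
10 × 2 = 20
Convert five (English words) → 5 (decimal)
20 × 5 = 100
100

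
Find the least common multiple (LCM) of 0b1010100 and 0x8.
Convert 0b1010100 (binary) → 64 + 16 + 4 = 84 (decimal)
Convert 0x8 (hexadecimal) → 8 (decimal)
Compute lcm(84, 8) = 168
168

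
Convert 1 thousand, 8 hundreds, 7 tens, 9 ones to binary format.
Convert 1 thousand, 8 hundreds, 7 tens, 9 ones (place-value notation) → 1×1000 + 8×100 + 7×10 + 9 = 1879 (decimal)
Convert 1879 (decimal) → 1879 = 1024 + 512 + 256 + 64 + 16 + 4 + 2 + 1 → 0b11101010111 (binary)
0b11101010111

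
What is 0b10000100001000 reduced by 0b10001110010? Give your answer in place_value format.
Convert 0b10000100001000 (binary) → 8192 + 256 + 8 = 8456 (decimal)
Convert 0b10001110010 (binary) → 1024 + 64 + 32 + 16 + 2 = 1138 (decimal)
Compute 8456 - 1138 = 7318
Convert 7318 (decimal) → 7318 = 7×1000 + 3×100 + 1×10 + 8 → 7 thousands, 3 hundreds, 1 ten, 8 ones (place-value notation)
7 thousands, 3 hundreds, 1 ten, 8 ones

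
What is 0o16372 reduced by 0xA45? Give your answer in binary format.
Convert 0o16372 (octal) → 1×4096 + 6×512 + 3×64 + 7×8 + 2 = 7418 (decimal)
Convert 0xA45 (hexadecimal) → 10×256 + 4×16 + 5 = 2629 (decimal)
Compute 7418 - 2629 = 4789
Convert 4789 (decimal) → 4789 = 4096 + 512 + 128 + 32 + 16 + 4 + 1 → 0b1001010110101 (binary)
0b1001010110101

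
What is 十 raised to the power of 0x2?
Convert 十 (Chinese numeral) → 1×10 = 10 (decimal)
Convert 0x2 (hexadecimal) → 2 (decimal)
Compute 10 ^ 2 = 100
100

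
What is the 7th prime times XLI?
Convert the 7th prime (prime index) → 17 (decimal)
Convert XLI (Roman numeral) → 40 + 1 = 41 (decimal)
Compute 17 × 41 = 697
697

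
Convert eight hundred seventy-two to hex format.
Convert eight hundred seventy-two (English words) → 8×100 + 72 = 872 (decimal)
Convert 872 (decimal) → 872 = 3×256 + 6×16 + 8 → 0x368 (hexadecimal)
0x368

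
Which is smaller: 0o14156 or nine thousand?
Convert 0o14156 (octal) → 1×4096 + 4×512 + 1×64 + 5×8 + 6 = 6254 (decimal)
Convert nine thousand (English words) → 9×1000 = 9000 (decimal)
Compare 6254 vs 9000: smaller = 6254
6254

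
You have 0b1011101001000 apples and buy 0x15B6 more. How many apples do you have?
Convert 0b1011101001000 (binary) → 4096 + 1024 + 512 + 256 + 64 + 8 = 5960 (decimal)
Convert 0x15B6 (hexadecimal) → 1×4096 + 5×256 + 11×16 + 6 = 5558 (decimal)
Compute 5960 + 5558 = 11518
11518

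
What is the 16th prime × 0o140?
Convert the 16th prime (prime index) → 53 (decimal)
Convert 0o140 (octal) → 1×64 + 4×8 = 96 (decimal)
Compute 53 × 96 = 5088
5088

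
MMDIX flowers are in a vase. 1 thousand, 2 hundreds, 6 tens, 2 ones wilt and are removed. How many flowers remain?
Convert MMDIX (Roman numeral) → 1000 + 1000 + 500 + 9 = 2509 (decimal)
Convert 1 thousand, 2 hundreds, 6 tens, 2 ones (place-value notation) → 1×1000 + 2×100 + 6×10 + 2 = 1262 (decimal)
Compute 2509 - 1262 = 1247
1247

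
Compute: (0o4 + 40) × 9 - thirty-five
Convert 0o4 (octal) → 4 (decimal)
Convert thirty-five (English words) → 35 (decimal)
Expression in decimal: (4 + 40) × 9 - 35
Parentheses first: 4 + 40 = 44
Multiply: 44 × 9 = 396
Subtract: 396 - 35 = 361
361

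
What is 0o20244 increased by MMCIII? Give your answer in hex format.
Convert 0o20244 (octal) → 2×4096 + 2×64 + 4×8 + 4 = 8356 (decimal)
Convert MMCIII (Roman numeral) → 1000 + 1000 + 100 + 1 + 1 + 1 = 2103 (decimal)
Compute 8356 + 2103 = 10459
Convert 10459 (decimal) → 10459 = 2×4096 + 8×256 + 13×16 + 11 → 0x28DB (hexadecimal)
0x28DB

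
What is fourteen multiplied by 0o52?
Convert fourteen (English words) → 14 (decimal)
Convert 0o52 (octal) → 5×8 + 2 = 42 (decimal)
Compute 14 × 42 = 588
588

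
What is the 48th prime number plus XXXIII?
The 48th prime number = 223
Convert XXXIII (Roman numeral) → 10 + 10 + 10 + 1 + 1 + 1 = 33 (decimal)
Compute 223 + 33 = 256
256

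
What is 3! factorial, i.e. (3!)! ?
Convert 3! (factorial) → 6 (decimal)
Compute 6! = 720
720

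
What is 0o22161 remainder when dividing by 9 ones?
Convert 0o22161 (octal) → 2×4096 + 2×512 + 1×64 + 6×8 + 1 = 9329 (decimal)
Convert 9 ones (place-value notation) → 9 (decimal)
Compute 9329 mod 9 = 5
5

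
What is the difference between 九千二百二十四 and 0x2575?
Convert 九千二百二十四 (Chinese numeral) → 9×1000 + 2×100 + 2×10 + 4 = 9224 (decimal)
Convert 0x2575 (hexadecimal) → 2×4096 + 5×256 + 7×16 + 5 = 9589 (decimal)
Difference: |9224 - 9589| = 365
365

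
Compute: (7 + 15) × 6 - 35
Parentheses first: 7 + 15 = 22
Multiply: 22 × 6 = 132
Subtract: 132 - 35 = 97
97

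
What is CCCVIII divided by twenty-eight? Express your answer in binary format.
Convert CCCVIII (Roman numeral) → 100 + 100 + 100 + 5 + 1 + 1 + 1 = 308 (decimal)
Convert twenty-eight (English words) → 28 (decimal)
Compute 308 ÷ 28 = 11
Convert 11 (decimal) → 11 = 8 + 2 + 1 → 0b1011 (binary)
0b1011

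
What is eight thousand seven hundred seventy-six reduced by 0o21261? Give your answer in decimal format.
Convert eight thousand seven hundred seventy-six (English words) → 8×1000 + 7×100 + 76 = 8776 (decimal)
Convert 0o21261 (octal) → 2×4096 + 1×512 + 2×64 + 6×8 + 1 = 8881 (decimal)
Compute 8776 - 8881 = -105
-105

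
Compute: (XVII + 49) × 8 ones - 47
Convert XVII (Roman numeral) → 10 + 5 + 1 + 1 = 17 (decimal)
Convert 8 ones (place-value notation) → 8 (decimal)
Expression in decimal: (17 + 49) × 8 - 47
Parentheses first: 17 + 49 = 66
Multiply: 66 × 8 = 528
Subtract: 528 - 47 = 481
481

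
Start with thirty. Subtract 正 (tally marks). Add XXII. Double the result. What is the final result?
Convert thirty (English words) → 30 (decimal)
Start: 30
Convert 正 (tally marks) → 5 (decimal)
30 - 5 = 25
Convert XXII (Roman numeral) → 10 + 10 + 1 + 1 = 22 (decimal)
25 + 22 = 47
47 × 2 = 94
94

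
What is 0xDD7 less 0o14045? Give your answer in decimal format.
Convert 0xDD7 (hexadecimal) → 13×256 + 13×16 + 7 = 3543 (decimal)
Convert 0o14045 (octal) → 1×4096 + 4×512 + 4×8 + 5 = 6181 (decimal)
Compute 3543 - 6181 = -2638
-2638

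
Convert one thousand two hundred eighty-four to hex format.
Convert one thousand two hundred eighty-four (English words) → 1×1000 + 2×100 + 84 = 1284 (decimal)
Convert 1284 (decimal) → 1284 = 5×256 + 4 → 0x504 (hexadecimal)
0x504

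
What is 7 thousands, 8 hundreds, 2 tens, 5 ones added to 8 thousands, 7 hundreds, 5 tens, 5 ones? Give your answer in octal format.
Convert 7 thousands, 8 hundreds, 2 tens, 5 ones (place-value notation) → 7×1000 + 8×100 + 2×10 + 5 = 7825 (decimal)
Convert 8 thousands, 7 hundreds, 5 tens, 5 ones (place-value notation) → 8×1000 + 7×100 + 5×10 + 5 = 8755 (decimal)
Compute 7825 + 8755 = 16580
Convert 16580 (decimal) → 16580 = 4×4096 + 3×64 + 4 → 0o40304 (octal)
0o40304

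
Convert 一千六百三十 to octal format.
Convert 一千六百三十 (Chinese numeral) → 1×1000 + 6×100 + 3×10 = 1630 (decimal)
Convert 1630 (decimal) → 1630 = 3×512 + 1×64 + 3×8 + 6 → 0o3136 (octal)
0o3136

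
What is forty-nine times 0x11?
Convert forty-nine (English words) → 49 (decimal)
Convert 0x11 (hexadecimal) → 1×16 + 1 = 17 (decimal)
Compute 49 × 17 = 833
833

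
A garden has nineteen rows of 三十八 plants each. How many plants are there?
Convert 三十八 (Chinese numeral) → 3×10 + 8 = 38 (decimal)
Convert nineteen (English words) → 19 (decimal)
Compute 38 × 19 = 722
722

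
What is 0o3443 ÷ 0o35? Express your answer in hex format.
Convert 0o3443 (octal) → 3×512 + 4×64 + 4×8 + 3 = 1827 (decimal)
Convert 0o35 (octal) → 3×8 + 5 = 29 (decimal)
Compute 1827 ÷ 29 = 63
Convert 63 (decimal) → 63 = 3×16 + 15 → 0x3F (hexadecimal)
0x3F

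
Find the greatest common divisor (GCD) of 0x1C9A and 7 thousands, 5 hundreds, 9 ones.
Convert 0x1C9A (hexadecimal) → 1×4096 + 12×256 + 9×16 + 10 = 7322 (decimal)
Convert 7 thousands, 5 hundreds, 9 ones (place-value notation) → 7×1000 + 5×100 + 9 = 7509 (decimal)
Compute gcd(7322, 7509) = 1
1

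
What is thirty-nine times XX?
Convert thirty-nine (English words) → 39 (decimal)
Convert XX (Roman numeral) → 10 + 10 = 20 (decimal)
Compute 39 × 20 = 780
780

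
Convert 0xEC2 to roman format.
Convert 0xEC2 (hexadecimal) → 14×256 + 12×16 + 2 = 3778 (decimal)
Convert 3778 (decimal) → 3778 = 1000 + 1000 + 1000 + 500 + 100 + 100 + 50 + 10 + 10 + 5 + 1 + 1 + 1 → MMMDCCLXXVIII (Roman numeral)
MMMDCCLXXVIII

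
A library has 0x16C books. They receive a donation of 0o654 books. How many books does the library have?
Convert 0x16C (hexadecimal) → 1×256 + 6×16 + 12 = 364 (decimal)
Convert 0o654 (octal) → 6×64 + 5×8 + 4 = 428 (decimal)
Compute 364 + 428 = 792
792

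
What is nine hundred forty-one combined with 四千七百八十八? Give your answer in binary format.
Convert nine hundred forty-one (English words) → 9×100 + 41 = 941 (decimal)
Convert 四千七百八十八 (Chinese numeral) → 4×1000 + 7×100 + 8×10 + 8 = 4788 (decimal)
Compute 941 + 4788 = 5729
Convert 5729 (decimal) → 5729 = 4096 + 1024 + 512 + 64 + 32 + 1 → 0b1011001100001 (binary)
0b1011001100001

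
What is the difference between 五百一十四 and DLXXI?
Convert 五百一十四 (Chinese numeral) → 5×100 + 1×10 + 4 = 514 (decimal)
Convert DLXXI (Roman numeral) → 500 + 50 + 10 + 10 + 1 = 571 (decimal)
Difference: |514 - 571| = 57
57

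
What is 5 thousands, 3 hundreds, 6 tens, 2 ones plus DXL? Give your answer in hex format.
Convert 5 thousands, 3 hundreds, 6 tens, 2 ones (place-value notation) → 5×1000 + 3×100 + 6×10 + 2 = 5362 (decimal)
Convert DXL (Roman numeral) → 500 + 40 = 540 (decimal)
Compute 5362 + 540 = 5902
Convert 5902 (decimal) → 5902 = 1×4096 + 7×256 + 14 → 0x170E (hexadecimal)
0x170E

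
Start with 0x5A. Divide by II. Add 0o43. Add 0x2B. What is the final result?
Convert 0x5A (hexadecimal) → 5×16 + 10 = 90 (decimal)
Start: 90
Convert II (Roman numeral) → 1 + 1 = 2 (decimal)
90 ÷ 2 = 45
Convert 0o43 (octal) → 4×8 + 3 = 35 (decimal)
45 + 35 = 80
Convert 0x2B (hexadecimal) → 2×16 + 11 = 43 (decimal)
80 + 43 = 123
123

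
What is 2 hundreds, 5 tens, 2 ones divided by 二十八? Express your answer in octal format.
Convert 2 hundreds, 5 tens, 2 ones (place-value notation) → 2×100 + 5×10 + 2 = 252 (decimal)
Convert 二十八 (Chinese numeral) → 2×10 + 8 = 28 (decimal)
Compute 252 ÷ 28 = 9
Convert 9 (decimal) → 9 = 1×8 + 1 → 0o11 (octal)
0o11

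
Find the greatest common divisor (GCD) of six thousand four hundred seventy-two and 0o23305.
Convert six thousand four hundred seventy-two (English words) → 6×1000 + 4×100 + 72 = 6472 (decimal)
Convert 0o23305 (octal) → 2×4096 + 3×512 + 3×64 + 5 = 9925 (decimal)
Compute gcd(6472, 9925) = 1
1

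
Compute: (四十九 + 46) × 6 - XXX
Convert 四十九 (Chinese numeral) → 4×10 + 9 = 49 (decimal)
Convert XXX (Roman numeral) → 10 + 10 + 10 = 30 (decimal)
Expression in decimal: (49 + 46) × 6 - 30
Parentheses first: 49 + 46 = 95
Multiply: 95 × 6 = 570
Subtract: 570 - 30 = 540
540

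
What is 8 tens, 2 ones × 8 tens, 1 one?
Convert 8 tens, 2 ones (place-value notation) → 8×10 + 2 = 82 (decimal)
Convert 8 tens, 1 one (place-value notation) → 8×10 + 1 = 81 (decimal)
Compute 82 × 81 = 6642
6642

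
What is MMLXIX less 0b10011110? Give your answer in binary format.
Convert MMLXIX (Roman numeral) → 1000 + 1000 + 50 + 10 + 9 = 2069 (decimal)
Convert 0b10011110 (binary) → 128 + 16 + 8 + 4 + 2 = 158 (decimal)
Compute 2069 - 158 = 1911
Convert 1911 (decimal) → 1911 = 1024 + 512 + 256 + 64 + 32 + 16 + 4 + 2 + 1 → 0b11101110111 (binary)
0b11101110111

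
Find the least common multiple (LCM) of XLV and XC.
Convert XLV (Roman numeral) → 40 + 5 = 45 (decimal)
Convert XC (Roman numeral) → 90 (decimal)
Compute lcm(45, 90) = 90
90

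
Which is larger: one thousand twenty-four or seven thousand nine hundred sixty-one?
Convert one thousand twenty-four (English words) → 1×1000 + 24 = 1024 (decimal)
Convert seven thousand nine hundred sixty-one (English words) → 7×1000 + 9×100 + 61 = 7961 (decimal)
Compare 1024 vs 7961: larger = 7961
7961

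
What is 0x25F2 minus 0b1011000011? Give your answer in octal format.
Convert 0x25F2 (hexadecimal) → 2×4096 + 5×256 + 15×16 + 2 = 9714 (decimal)
Convert 0b1011000011 (binary) → 512 + 128 + 64 + 2 + 1 = 707 (decimal)
Compute 9714 - 707 = 9007
Convert 9007 (decimal) → 9007 = 2×4096 + 1×512 + 4×64 + 5×8 + 7 → 0o21457 (octal)
0o21457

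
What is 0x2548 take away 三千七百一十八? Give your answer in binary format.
Convert 0x2548 (hexadecimal) → 2×4096 + 5×256 + 4×16 + 8 = 9544 (decimal)
Convert 三千七百一十八 (Chinese numeral) → 3×1000 + 7×100 + 1×10 + 8 = 3718 (decimal)
Compute 9544 - 3718 = 5826
Convert 5826 (decimal) → 5826 = 4096 + 1024 + 512 + 128 + 64 + 2 → 0b1011011000010 (binary)
0b1011011000010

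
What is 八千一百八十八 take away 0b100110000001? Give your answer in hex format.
Convert 八千一百八十八 (Chinese numeral) → 8×1000 + 1×100 + 8×10 + 8 = 8188 (decimal)
Convert 0b100110000001 (binary) → 2048 + 256 + 128 + 1 = 2433 (decimal)
Compute 8188 - 2433 = 5755
Convert 5755 (decimal) → 5755 = 1×4096 + 6×256 + 7×16 + 11 → 0x167B (hexadecimal)
0x167B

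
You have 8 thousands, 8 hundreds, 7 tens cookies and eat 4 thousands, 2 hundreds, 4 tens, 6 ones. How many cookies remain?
Convert 8 thousands, 8 hundreds, 7 tens (place-value notation) → 8×1000 + 8×100 + 7×10 = 8870 (decimal)
Convert 4 thousands, 2 hundreds, 4 tens, 6 ones (place-value notation) → 4×1000 + 2×100 + 4×10 + 6 = 4246 (decimal)
Compute 8870 - 4246 = 4624
4624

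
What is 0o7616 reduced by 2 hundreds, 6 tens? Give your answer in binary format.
Convert 0o7616 (octal) → 7×512 + 6×64 + 1×8 + 6 = 3982 (decimal)
Convert 2 hundreds, 6 tens (place-value notation) → 2×100 + 6×10 = 260 (decimal)
Compute 3982 - 260 = 3722
Convert 3722 (decimal) → 3722 = 2048 + 1024 + 512 + 128 + 8 + 2 → 0b111010001010 (binary)
0b111010001010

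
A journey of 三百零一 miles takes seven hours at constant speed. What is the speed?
Convert 三百零一 (Chinese numeral) → 3×100 + 1 = 301 (decimal)
Convert seven (English words) → 7 (decimal)
Compute 301 ÷ 7 = 43
43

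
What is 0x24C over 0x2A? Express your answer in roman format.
Convert 0x24C (hexadecimal) → 2×256 + 4×16 + 12 = 588 (decimal)
Convert 0x2A (hexadecimal) → 2×16 + 10 = 42 (decimal)
Compute 588 ÷ 42 = 14
Convert 14 (decimal) → 14 = 10 + 4 → XIV (Roman numeral)
XIV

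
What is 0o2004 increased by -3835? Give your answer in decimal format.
Convert 0o2004 (octal) → 2×512 + 4 = 1028 (decimal)
Compute 1028 + -3835 = -2807
-2807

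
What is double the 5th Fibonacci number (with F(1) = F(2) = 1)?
The 5th Fibonacci number (with F(1) = F(2) = 1): 1, 1, 2, 3, 5 → 5
Compute 5 × 2 = 10
10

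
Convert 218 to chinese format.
Convert 218 (decimal) → 218 = 2×100 + 1×10 + 8 → 二百一十八 (Chinese numeral)
二百一十八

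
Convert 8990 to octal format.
Convert 8990 (decimal) → 8990 = 2×4096 + 1×512 + 4×64 + 3×8 + 6 → 0o21436 (octal)
0o21436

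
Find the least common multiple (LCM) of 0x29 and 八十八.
Convert 0x29 (hexadecimal) → 2×16 + 9 = 41 (decimal)
Convert 八十八 (Chinese numeral) → 8×10 + 8 = 88 (decimal)
Compute lcm(41, 88) = 3608
3608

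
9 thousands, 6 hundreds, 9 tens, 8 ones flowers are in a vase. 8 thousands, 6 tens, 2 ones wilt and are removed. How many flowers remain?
Convert 9 thousands, 6 hundreds, 9 tens, 8 ones (place-value notation) → 9×1000 + 6×100 + 9×10 + 8 = 9698 (decimal)
Convert 8 thousands, 6 tens, 2 ones (place-value notation) → 8×1000 + 6×10 + 2 = 8062 (decimal)
Compute 9698 - 8062 = 1636
1636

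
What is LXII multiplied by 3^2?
Convert LXII (Roman numeral) → 50 + 10 + 1 + 1 = 62 (decimal)
Convert 3^2 (power) → 9 (decimal)
Compute 62 × 9 = 558
558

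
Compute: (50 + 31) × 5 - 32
Parentheses first: 50 + 31 = 81
Multiply: 81 × 5 = 405
Subtract: 405 - 32 = 373
373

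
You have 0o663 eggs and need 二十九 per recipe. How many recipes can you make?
Convert 0o663 (octal) → 6×64 + 6×8 + 3 = 435 (decimal)
Convert 二十九 (Chinese numeral) → 2×10 + 9 = 29 (decimal)
Compute 435 ÷ 29 = 15
15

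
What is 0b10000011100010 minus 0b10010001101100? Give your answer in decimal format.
Convert 0b10000011100010 (binary) → 8192 + 128 + 64 + 32 + 2 = 8418 (decimal)
Convert 0b10010001101100 (binary) → 8192 + 1024 + 64 + 32 + 8 + 4 = 9324 (decimal)
Compute 8418 - 9324 = -906
-906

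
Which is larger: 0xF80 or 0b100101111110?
Convert 0xF80 (hexadecimal) → 15×256 + 8×16 = 3968 (decimal)
Convert 0b100101111110 (binary) → 2048 + 256 + 64 + 32 + 16 + 8 + 4 + 2 = 2430 (decimal)
Compare 3968 vs 2430: larger = 3968
3968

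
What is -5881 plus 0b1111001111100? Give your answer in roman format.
Convert 0b1111001111100 (binary) → 4096 + 2048 + 1024 + 512 + 64 + 32 + 16 + 8 + 4 = 7804 (decimal)
Compute -5881 + 7804 = 1923
Convert 1923 (decimal) → 1923 = 1000 + 900 + 10 + 10 + 1 + 1 + 1 → MCMXXIII (Roman numeral)
MCMXXIII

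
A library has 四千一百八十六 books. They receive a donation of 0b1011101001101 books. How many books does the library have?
Convert 四千一百八十六 (Chinese numeral) → 4×1000 + 1×100 + 8×10 + 6 = 4186 (decimal)
Convert 0b1011101001101 (binary) → 4096 + 1024 + 512 + 256 + 64 + 8 + 4 + 1 = 5965 (decimal)
Compute 4186 + 5965 = 10151
10151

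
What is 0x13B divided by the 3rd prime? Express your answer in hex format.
Convert 0x13B (hexadecimal) → 1×256 + 3×16 + 11 = 315 (decimal)
Convert the 3rd prime (prime index) → 5 (decimal)
Compute 315 ÷ 5 = 63
Convert 63 (decimal) → 63 = 3×16 + 15 → 0x3F (hexadecimal)
0x3F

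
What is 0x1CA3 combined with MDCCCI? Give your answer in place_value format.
Convert 0x1CA3 (hexadecimal) → 1×4096 + 12×256 + 10×16 + 3 = 7331 (decimal)
Convert MDCCCI (Roman numeral) → 1000 + 500 + 100 + 100 + 100 + 1 = 1801 (decimal)
Compute 7331 + 1801 = 9132
Convert 9132 (decimal) → 9132 = 9×1000 + 1×100 + 3×10 + 2 → 9 thousands, 1 hundred, 3 tens, 2 ones (place-value notation)
9 thousands, 1 hundred, 3 tens, 2 ones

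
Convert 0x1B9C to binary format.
Convert 0x1B9C (hexadecimal) → 1×4096 + 11×256 + 9×16 + 12 = 7068 (decimal)
Convert 7068 (decimal) → 7068 = 4096 + 2048 + 512 + 256 + 128 + 16 + 8 + 4 → 0b1101110011100 (binary)
0b1101110011100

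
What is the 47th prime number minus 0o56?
The 47th prime number = 211
Convert 0o56 (octal) → 5×8 + 6 = 46 (decimal)
Compute 211 - 46 = 165
165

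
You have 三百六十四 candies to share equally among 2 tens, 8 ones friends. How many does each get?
Convert 三百六十四 (Chinese numeral) → 3×100 + 6×10 + 4 = 364 (decimal)
Convert 2 tens, 8 ones (place-value notation) → 2×10 + 8 = 28 (decimal)
Compute 364 ÷ 28 = 13
13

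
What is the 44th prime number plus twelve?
The 44th prime number = 193
Convert twelve (English words) → 12 (decimal)
Compute 193 + 12 = 205
205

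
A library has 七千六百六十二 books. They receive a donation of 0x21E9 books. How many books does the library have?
Convert 七千六百六十二 (Chinese numeral) → 7×1000 + 6×100 + 6×10 + 2 = 7662 (decimal)
Convert 0x21E9 (hexadecimal) → 2×4096 + 1×256 + 14×16 + 9 = 8681 (decimal)
Compute 7662 + 8681 = 16343
16343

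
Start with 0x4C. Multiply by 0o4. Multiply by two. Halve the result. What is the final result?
Convert 0x4C (hexadecimal) → 4×16 + 12 = 76 (decimal)
Start: 76
Convert 0o4 (octal) → 4 (decimal)
76 × 4 = 304
Convert two (English words) → 2 (decimal)
304 × 2 = 608
608 ÷ 2 = 304
304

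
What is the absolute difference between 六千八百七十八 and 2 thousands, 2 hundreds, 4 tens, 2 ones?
Convert 六千八百七十八 (Chinese numeral) → 6×1000 + 8×100 + 7×10 + 8 = 6878 (decimal)
Convert 2 thousands, 2 hundreds, 4 tens, 2 ones (place-value notation) → 2×1000 + 2×100 + 4×10 + 2 = 2242 (decimal)
Compute |6878 - 2242| = 4636
4636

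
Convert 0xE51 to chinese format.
Convert 0xE51 (hexadecimal) → 14×256 + 5×16 + 1 = 3665 (decimal)
Convert 3665 (decimal) → 3665 = 3×1000 + 6×100 + 6×10 + 5 → 三千六百六十五 (Chinese numeral)
三千六百六十五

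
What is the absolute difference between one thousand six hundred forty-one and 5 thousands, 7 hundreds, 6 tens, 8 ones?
Convert one thousand six hundred forty-one (English words) → 1×1000 + 6×100 + 41 = 1641 (decimal)
Convert 5 thousands, 7 hundreds, 6 tens, 8 ones (place-value notation) → 5×1000 + 7×100 + 6×10 + 8 = 5768 (decimal)
Compute |1641 - 5768| = 4127
4127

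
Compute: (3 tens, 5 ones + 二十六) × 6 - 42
Convert 3 tens, 5 ones (place-value notation) → 3×10 + 5 = 35 (decimal)
Convert 二十六 (Chinese numeral) → 2×10 + 6 = 26 (decimal)
Expression in decimal: (35 + 26) × 6 - 42
Parentheses first: 35 + 26 = 61
Multiply: 61 × 6 = 366
Subtract: 366 - 42 = 324
324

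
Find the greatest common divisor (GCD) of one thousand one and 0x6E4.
Convert one thousand one (English words) → 1×1000 + 1 = 1001 (decimal)
Convert 0x6E4 (hexadecimal) → 6×256 + 14×16 + 4 = 1764 (decimal)
Compute gcd(1001, 1764) = 7
7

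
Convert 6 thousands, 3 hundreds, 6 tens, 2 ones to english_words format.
Convert 6 thousands, 3 hundreds, 6 tens, 2 ones (place-value notation) → 6×1000 + 3×100 + 6×10 + 2 = 6362 (decimal)
Convert 6362 (decimal) → 6362 = 6×1000 + 3×100 + 62 → six thousand three hundred sixty-two (English words)
six thousand three hundred sixty-two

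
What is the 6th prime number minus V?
The 6th prime number = 13
Convert V (Roman numeral) → 5 (decimal)
Compute 13 - 5 = 8
8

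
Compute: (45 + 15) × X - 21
Convert X (Roman numeral) → 10 (decimal)
Expression in decimal: (45 + 15) × 10 - 21
Parentheses first: 45 + 15 = 60
Multiply: 60 × 10 = 600
Subtract: 600 - 21 = 579
579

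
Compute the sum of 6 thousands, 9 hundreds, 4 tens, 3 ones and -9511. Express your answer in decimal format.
Convert 6 thousands, 9 hundreds, 4 tens, 3 ones (place-value notation) → 6×1000 + 9×100 + 4×10 + 3 = 6943 (decimal)
Compute 6943 + -9511 = -2568
-2568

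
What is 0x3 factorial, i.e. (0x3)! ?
Convert 0x3 (hexadecimal) → 3 (decimal)
Compute 3! = 6
6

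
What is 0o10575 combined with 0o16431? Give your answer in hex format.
Convert 0o10575 (octal) → 1×4096 + 5×64 + 7×8 + 5 = 4477 (decimal)
Convert 0o16431 (octal) → 1×4096 + 6×512 + 4×64 + 3×8 + 1 = 7449 (decimal)
Compute 4477 + 7449 = 11926
Convert 11926 (decimal) → 11926 = 2×4096 + 14×256 + 9×16 + 6 → 0x2E96 (hexadecimal)
0x2E96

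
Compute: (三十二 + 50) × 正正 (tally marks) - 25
Convert 三十二 (Chinese numeral) → 3×10 + 2 = 32 (decimal)
Convert 正正 (tally marks) → 5 + 5 = 10 (decimal)
Expression in decimal: (32 + 50) × 10 - 25
Parentheses first: 32 + 50 = 82
Multiply: 82 × 10 = 820
Subtract: 820 - 25 = 795
795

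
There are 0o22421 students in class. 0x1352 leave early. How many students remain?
Convert 0o22421 (octal) → 2×4096 + 2×512 + 4×64 + 2×8 + 1 = 9489 (decimal)
Convert 0x1352 (hexadecimal) → 1×4096 + 3×256 + 5×16 + 2 = 4946 (decimal)
Compute 9489 - 4946 = 4543
4543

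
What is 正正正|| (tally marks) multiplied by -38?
Convert 正正正|| (tally marks) → 5 + 5 + 5 + 2 = 17 (decimal)
Compute 17 × -38 = -646
-646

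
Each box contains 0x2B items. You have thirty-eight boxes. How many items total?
Convert 0x2B (hexadecimal) → 2×16 + 11 = 43 (decimal)
Convert thirty-eight (English words) → 38 (decimal)
Compute 43 × 38 = 1634
1634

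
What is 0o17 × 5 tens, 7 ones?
Convert 0o17 (octal) → 1×8 + 7 = 15 (decimal)
Convert 5 tens, 7 ones (place-value notation) → 5×10 + 7 = 57 (decimal)
Compute 15 × 57 = 855
855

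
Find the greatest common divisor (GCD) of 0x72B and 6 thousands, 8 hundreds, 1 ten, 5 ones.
Convert 0x72B (hexadecimal) → 7×256 + 2×16 + 11 = 1835 (decimal)
Convert 6 thousands, 8 hundreds, 1 ten, 5 ones (place-value notation) → 6×1000 + 8×100 + 1×10 + 5 = 6815 (decimal)
Compute gcd(1835, 6815) = 5
5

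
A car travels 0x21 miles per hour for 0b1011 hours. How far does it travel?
Convert 0x21 (hexadecimal) → 2×16 + 1 = 33 (decimal)
Convert 0b1011 (binary) → 8 + 2 + 1 = 11 (decimal)
Compute 33 × 11 = 363
363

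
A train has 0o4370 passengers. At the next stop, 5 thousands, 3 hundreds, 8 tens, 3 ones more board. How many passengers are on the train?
Convert 0o4370 (octal) → 4×512 + 3×64 + 7×8 = 2296 (decimal)
Convert 5 thousands, 3 hundreds, 8 tens, 3 ones (place-value notation) → 5×1000 + 3×100 + 8×10 + 3 = 5383 (decimal)
Compute 2296 + 5383 = 7679
7679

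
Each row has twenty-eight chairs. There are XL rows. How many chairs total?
Convert twenty-eight (English words) → 28 (decimal)
Convert XL (Roman numeral) → 40 (decimal)
Compute 28 × 40 = 1120
1120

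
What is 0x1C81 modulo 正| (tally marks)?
Convert 0x1C81 (hexadecimal) → 1×4096 + 12×256 + 8×16 + 1 = 7297 (decimal)
Convert 正| (tally marks) → 5 + 1 = 6 (decimal)
Compute 7297 mod 6 = 1
1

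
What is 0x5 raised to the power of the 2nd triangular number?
Convert 0x5 (hexadecimal) → 5 (decimal)
Convert the 2nd triangular number (triangular index) → 2×3/2 = 3 (decimal)
Compute 5 ^ 3 = 125
125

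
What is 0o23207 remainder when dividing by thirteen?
Convert 0o23207 (octal) → 2×4096 + 3×512 + 2×64 + 7 = 9863 (decimal)
Convert thirteen (English words) → 13 (decimal)
Compute 9863 mod 13 = 9
9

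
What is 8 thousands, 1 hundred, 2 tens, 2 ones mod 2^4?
Convert 8 thousands, 1 hundred, 2 tens, 2 ones (place-value notation) → 8×1000 + 1×100 + 2×10 + 2 = 8122 (decimal)
Convert 2^4 (power) → 16 (decimal)
Compute 8122 mod 16 = 10
10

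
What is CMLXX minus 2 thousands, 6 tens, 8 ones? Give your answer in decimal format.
Convert CMLXX (Roman numeral) → 900 + 50 + 10 + 10 = 970 (decimal)
Convert 2 thousands, 6 tens, 8 ones (place-value notation) → 2×1000 + 6×10 + 8 = 2068 (decimal)
Compute 970 - 2068 = -1098
-1098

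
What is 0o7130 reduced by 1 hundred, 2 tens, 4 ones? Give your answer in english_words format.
Convert 0o7130 (octal) → 7×512 + 1×64 + 3×8 = 3672 (decimal)
Convert 1 hundred, 2 tens, 4 ones (place-value notation) → 1×100 + 2×10 + 4 = 124 (decimal)
Compute 3672 - 124 = 3548
Convert 3548 (decimal) → 3548 = 3×1000 + 5×100 + 48 → three thousand five hundred forty-eight (English words)
three thousand five hundred forty-eight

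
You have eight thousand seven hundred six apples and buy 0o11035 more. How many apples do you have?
Convert eight thousand seven hundred six (English words) → 8×1000 + 7×100 + 6 = 8706 (decimal)
Convert 0o11035 (octal) → 1×4096 + 1×512 + 3×8 + 5 = 4637 (decimal)
Compute 8706 + 4637 = 13343
13343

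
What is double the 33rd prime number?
The 33rd prime number = 137
Compute 137 × 2 = 274
274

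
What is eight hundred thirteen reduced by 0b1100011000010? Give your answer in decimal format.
Convert eight hundred thirteen (English words) → 8×100 + 13 = 813 (decimal)
Convert 0b1100011000010 (binary) → 4096 + 2048 + 128 + 64 + 2 = 6338 (decimal)
Compute 813 - 6338 = -5525
-5525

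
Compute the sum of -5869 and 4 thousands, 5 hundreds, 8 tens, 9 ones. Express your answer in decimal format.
Convert 4 thousands, 5 hundreds, 8 tens, 9 ones (place-value notation) → 4×1000 + 5×100 + 8×10 + 9 = 4589 (decimal)
Compute -5869 + 4589 = -1280
-1280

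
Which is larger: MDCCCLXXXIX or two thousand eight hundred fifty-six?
Convert MDCCCLXXXIX (Roman numeral) → 1000 + 500 + 100 + 100 + 100 + 50 + 10 + 10 + 10 + 9 = 1889 (decimal)
Convert two thousand eight hundred fifty-six (English words) → 2×1000 + 8×100 + 56 = 2856 (decimal)
Compare 1889 vs 2856: larger = 2856
2856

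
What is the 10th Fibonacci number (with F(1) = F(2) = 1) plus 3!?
The 10th Fibonacci number (with F(1) = F(2) = 1): 1, 1, 2, 3, 5, 8, 13, 21, 34, 55 → 55
Convert 3! (factorial) → 6 (decimal)
Compute 55 + 6 = 61
61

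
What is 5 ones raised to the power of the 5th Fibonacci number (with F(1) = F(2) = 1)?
Convert 5 ones (place-value notation) → 5 (decimal)
Convert the 5th Fibonacci number (with F(1) = F(2) = 1) (Fibonacci index) → 1, 1, 2, 3, 5 → 5 (decimal)
Compute 5 ^ 5 = 3125
3125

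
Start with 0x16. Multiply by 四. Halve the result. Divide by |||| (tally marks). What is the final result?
Convert 0x16 (hexadecimal) → 1×16 + 6 = 22 (decimal)
Start: 22
Convert 四 (Chinese numeral) → 4 (decimal)
22 × 4 = 88
88 ÷ 2 = 44
Convert |||| (tally marks) → 4 (decimal)
44 ÷ 4 = 11
11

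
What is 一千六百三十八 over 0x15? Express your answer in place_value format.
Convert 一千六百三十八 (Chinese numeral) → 1×1000 + 6×100 + 3×10 + 8 = 1638 (decimal)
Convert 0x15 (hexadecimal) → 1×16 + 5 = 21 (decimal)
Compute 1638 ÷ 21 = 78
Convert 78 (decimal) → 78 = 7×10 + 8 → 7 tens, 8 ones (place-value notation)
7 tens, 8 ones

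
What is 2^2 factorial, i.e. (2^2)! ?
Convert 2^2 (power) → 4 (decimal)
Compute 4! = 24
24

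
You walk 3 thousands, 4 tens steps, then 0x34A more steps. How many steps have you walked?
Convert 3 thousands, 4 tens (place-value notation) → 3×1000 + 4×10 = 3040 (decimal)
Convert 0x34A (hexadecimal) → 3×256 + 4×16 + 10 = 842 (decimal)
Compute 3040 + 842 = 3882
3882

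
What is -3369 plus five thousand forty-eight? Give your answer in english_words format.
Convert five thousand forty-eight (English words) → 5×1000 + 48 = 5048 (decimal)
Compute -3369 + 5048 = 1679
Convert 1679 (decimal) → 1679 = 1×1000 + 6×100 + 79 → one thousand six hundred seventy-nine (English words)
one thousand six hundred seventy-nine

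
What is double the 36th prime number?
The 36th prime number = 151
Compute 151 × 2 = 302
302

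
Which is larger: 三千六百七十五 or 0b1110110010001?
Convert 三千六百七十五 (Chinese numeral) → 3×1000 + 6×100 + 7×10 + 5 = 3675 (decimal)
Convert 0b1110110010001 (binary) → 4096 + 2048 + 1024 + 256 + 128 + 16 + 1 = 7569 (decimal)
Compare 3675 vs 7569: larger = 7569
7569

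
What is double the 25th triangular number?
The 25th triangular number = 25×26/2 = 325
Compute 325 × 2 = 650
650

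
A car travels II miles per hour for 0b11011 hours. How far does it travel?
Convert II (Roman numeral) → 1 + 1 = 2 (decimal)
Convert 0b11011 (binary) → 16 + 8 + 2 + 1 = 27 (decimal)
Compute 2 × 27 = 54
54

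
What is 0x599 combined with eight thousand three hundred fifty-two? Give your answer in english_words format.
Convert 0x599 (hexadecimal) → 5×256 + 9×16 + 9 = 1433 (decimal)
Convert eight thousand three hundred fifty-two (English words) → 8×1000 + 3×100 + 52 = 8352 (decimal)
Compute 1433 + 8352 = 9785
Convert 9785 (decimal) → 9785 = 9×1000 + 7×100 + 85 → nine thousand seven hundred eighty-five (English words)
nine thousand seven hundred eighty-five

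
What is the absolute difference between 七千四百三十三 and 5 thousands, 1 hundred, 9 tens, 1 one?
Convert 七千四百三十三 (Chinese numeral) → 7×1000 + 4×100 + 3×10 + 3 = 7433 (decimal)
Convert 5 thousands, 1 hundred, 9 tens, 1 one (place-value notation) → 5×1000 + 1×100 + 9×10 + 1 = 5191 (decimal)
Compute |7433 - 5191| = 2242
2242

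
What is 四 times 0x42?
Convert 四 (Chinese numeral) → 4 (decimal)
Convert 0x42 (hexadecimal) → 4×16 + 2 = 66 (decimal)
Compute 4 × 66 = 264
264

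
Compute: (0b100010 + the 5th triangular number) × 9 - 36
Convert 0b100010 (binary) → 32 + 2 = 34 (decimal)
Convert the 5th triangular number (triangular index) → 5×6/2 = 15 (decimal)
Expression in decimal: (34 + 15) × 9 - 36
Parentheses first: 34 + 15 = 49
Multiply: 49 × 9 = 441
Subtract: 441 - 36 = 405
405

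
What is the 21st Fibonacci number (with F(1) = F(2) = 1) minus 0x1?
The 21st Fibonacci number (with F(1) = F(2) = 1) = 10946
Convert 0x1 (hexadecimal) → 1 (decimal)
Compute 10946 - 1 = 10945
10945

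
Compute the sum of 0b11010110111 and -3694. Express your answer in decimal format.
Convert 0b11010110111 (binary) → 1024 + 512 + 128 + 32 + 16 + 4 + 2 + 1 = 1719 (decimal)
Compute 1719 + -3694 = -1975
-1975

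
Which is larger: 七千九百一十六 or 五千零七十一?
Convert 七千九百一十六 (Chinese numeral) → 7×1000 + 9×100 + 1×10 + 6 = 7916 (decimal)
Convert 五千零七十一 (Chinese numeral) → 5×1000 + 7×10 + 1 = 5071 (decimal)
Compare 7916 vs 5071: larger = 7916
7916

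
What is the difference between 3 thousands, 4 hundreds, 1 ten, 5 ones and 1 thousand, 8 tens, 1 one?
Convert 3 thousands, 4 hundreds, 1 ten, 5 ones (place-value notation) → 3×1000 + 4×100 + 1×10 + 5 = 3415 (decimal)
Convert 1 thousand, 8 tens, 1 one (place-value notation) → 1×1000 + 8×10 + 1 = 1081 (decimal)
Difference: |3415 - 1081| = 2334
2334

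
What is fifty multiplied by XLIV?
Convert fifty (English words) → 50 (decimal)
Convert XLIV (Roman numeral) → 40 + 4 = 44 (decimal)
Compute 50 × 44 = 2200
2200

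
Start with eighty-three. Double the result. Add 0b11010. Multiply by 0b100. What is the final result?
Convert eighty-three (English words) → 83 (decimal)
Start: 83
83 × 2 = 166
Convert 0b11010 (binary) → 16 + 8 + 2 = 26 (decimal)
166 + 26 = 192
Convert 0b100 (binary) → 4 (decimal)
192 × 4 = 768
768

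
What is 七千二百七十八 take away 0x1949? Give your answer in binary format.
Convert 七千二百七十八 (Chinese numeral) → 7×1000 + 2×100 + 7×10 + 8 = 7278 (decimal)
Convert 0x1949 (hexadecimal) → 1×4096 + 9×256 + 4×16 + 9 = 6473 (decimal)
Compute 7278 - 6473 = 805
Convert 805 (decimal) → 805 = 512 + 256 + 32 + 4 + 1 → 0b1100100101 (binary)
0b1100100101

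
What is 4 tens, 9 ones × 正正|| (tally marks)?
Convert 4 tens, 9 ones (place-value notation) → 4×10 + 9 = 49 (decimal)
Convert 正正|| (tally marks) → 5 + 5 + 2 = 12 (decimal)
Compute 49 × 12 = 588
588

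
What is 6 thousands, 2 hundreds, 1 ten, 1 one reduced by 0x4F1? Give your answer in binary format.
Convert 6 thousands, 2 hundreds, 1 ten, 1 one (place-value notation) → 6×1000 + 2×100 + 1×10 + 1 = 6211 (decimal)
Convert 0x4F1 (hexadecimal) → 4×256 + 15×16 + 1 = 1265 (decimal)
Compute 6211 - 1265 = 4946
Convert 4946 (decimal) → 4946 = 4096 + 512 + 256 + 64 + 16 + 2 → 0b1001101010010 (binary)
0b1001101010010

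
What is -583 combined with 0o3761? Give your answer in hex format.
Convert 0o3761 (octal) → 3×512 + 7×64 + 6×8 + 1 = 2033 (decimal)
Compute -583 + 2033 = 1450
Convert 1450 (decimal) → 1450 = 5×256 + 10×16 + 10 → 0x5AA (hexadecimal)
0x5AA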